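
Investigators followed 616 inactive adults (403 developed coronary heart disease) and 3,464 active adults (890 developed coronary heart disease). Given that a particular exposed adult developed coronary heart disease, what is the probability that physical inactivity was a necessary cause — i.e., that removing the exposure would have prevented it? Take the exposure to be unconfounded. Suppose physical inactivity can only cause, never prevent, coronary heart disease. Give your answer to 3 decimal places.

p₁ = P(outcome | exposed) = 403/616 = 0.65422
p₀ = P(outcome | unexposed) = 890/3464 = 0.25693
Under exogeneity and monotonicity, PN = (p₁ − p₀) / p₁.
PN = (0.65422 − 0.25693) / 0.65422 = 0.39729 / 0.65422 ≈ 0.6073

PN ≈ 0.607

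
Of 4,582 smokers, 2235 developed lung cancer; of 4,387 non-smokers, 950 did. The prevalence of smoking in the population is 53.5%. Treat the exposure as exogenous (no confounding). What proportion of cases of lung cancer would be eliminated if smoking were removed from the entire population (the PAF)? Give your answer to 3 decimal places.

PAF ≈ 0.401

p₁ = P(outcome | exposed) = 2235/4582 = 0.48778
p₀ = P(outcome | unexposed) = 950/4387 = 0.21655
Overall risk P(Y=1) = π·p₁ + (1−π)·p₀ = 0.535×0.48778 + 0.465×0.21655 = 0.36166.
Under exogeneity, PAF = [P(Y=1) − p₀] / P(Y=1).
PAF = (0.36166 − 0.21655) / 0.36166 ≈ 0.4012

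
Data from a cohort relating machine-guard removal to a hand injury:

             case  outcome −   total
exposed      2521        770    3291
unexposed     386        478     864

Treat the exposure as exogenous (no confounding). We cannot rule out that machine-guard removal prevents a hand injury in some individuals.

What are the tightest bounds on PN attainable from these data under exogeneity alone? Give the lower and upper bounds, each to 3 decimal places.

p₁ = P(outcome | exposed) = 2521/3291 = 0.76603
p₀ = P(outcome | unexposed) = 386/864 = 0.44676
Under exogeneity alone the bounds on PN are max{0,(p₁−p₀)/p₁} ≤ PN ≤ min{1,(1−p₀)/p₁}.
  lower = (p₁ − p₀)/p₁ = 0.31927 / 0.76603 ≈ 0.4168
  upper = min{1, (1 − p₀)/p₁} = 0.55324 / 0.76603 ≈ 0.7222

0.417 ≤ PN ≤ 0.722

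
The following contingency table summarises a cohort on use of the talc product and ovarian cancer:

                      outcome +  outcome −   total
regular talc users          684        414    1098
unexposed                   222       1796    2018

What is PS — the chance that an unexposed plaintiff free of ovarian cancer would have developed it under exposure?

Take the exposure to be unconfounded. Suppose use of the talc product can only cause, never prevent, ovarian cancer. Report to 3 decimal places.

p₁ = P(outcome | exposed) = 684/1098 = 0.62295
p₀ = P(outcome | unexposed) = 222/2018 = 0.11001
Under exogeneity and monotonicity, PS = (p₁ − p₀) / (1 − p₀).
PS = (0.62295 − 0.11001) / (1 − 0.11001) = 0.51294 / 0.88999 ≈ 0.5763

PS ≈ 0.576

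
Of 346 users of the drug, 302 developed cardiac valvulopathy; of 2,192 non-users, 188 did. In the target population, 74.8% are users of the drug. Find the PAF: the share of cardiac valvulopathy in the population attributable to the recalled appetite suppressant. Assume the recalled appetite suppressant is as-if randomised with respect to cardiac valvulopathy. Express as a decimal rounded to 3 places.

p₁ = P(outcome | exposed) = 302/346 = 0.87283
p₀ = P(outcome | unexposed) = 188/2192 = 0.085766
Overall risk P(Y=1) = π·p₁ + (1−π)·p₀ = 0.748×0.87283 + 0.252×0.085766 = 0.67449.
Under exogeneity, PAF = [P(Y=1) − p₀] / P(Y=1).
PAF = (0.67449 − 0.085766) / 0.67449 ≈ 0.8728

PAF ≈ 0.873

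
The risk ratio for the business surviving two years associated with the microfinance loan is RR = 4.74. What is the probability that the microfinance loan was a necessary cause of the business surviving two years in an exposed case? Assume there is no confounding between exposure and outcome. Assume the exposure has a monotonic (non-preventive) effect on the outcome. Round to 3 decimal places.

PN ≈ 0.789

Under exogeneity and monotonicity, PN = (RR − 1) / RR = 1 − 1/RR.
PN = (4.74 − 1) / 4.74 = 3.74 / 4.74 ≈ 0.7890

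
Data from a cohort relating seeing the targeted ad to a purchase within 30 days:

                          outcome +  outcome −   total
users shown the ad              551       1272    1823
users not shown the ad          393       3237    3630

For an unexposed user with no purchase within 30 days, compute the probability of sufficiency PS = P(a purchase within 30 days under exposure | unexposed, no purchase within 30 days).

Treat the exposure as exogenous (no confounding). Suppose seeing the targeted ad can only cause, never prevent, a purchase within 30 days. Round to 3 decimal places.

p₁ = P(outcome | exposed) = 551/1823 = 0.30225
p₀ = P(outcome | unexposed) = 393/3630 = 0.10826
Under exogeneity and monotonicity, PS = (p₁ − p₀) / (1 − p₀).
PS = (0.30225 − 0.10826) / (1 − 0.10826) = 0.19398 / 0.89174 ≈ 0.2175

PS ≈ 0.218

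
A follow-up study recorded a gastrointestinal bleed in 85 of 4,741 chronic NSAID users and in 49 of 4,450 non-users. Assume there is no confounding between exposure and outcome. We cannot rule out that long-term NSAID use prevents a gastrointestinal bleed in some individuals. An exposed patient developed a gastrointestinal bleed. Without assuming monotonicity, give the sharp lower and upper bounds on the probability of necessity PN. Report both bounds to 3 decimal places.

0.386 ≤ PN ≤ 1.000

p₁ = P(outcome | exposed) = 85/4741 = 0.017929
p₀ = P(outcome | unexposed) = 49/4450 = 0.011011
Under exogeneity alone the bounds on PN are max{0,(p₁−p₀)/p₁} ≤ PN ≤ min{1,(1−p₀)/p₁}.
  lower = (p₁ − p₀)/p₁ = 0.0069175 / 0.017929 ≈ 0.3858
  upper = min{1, (1 − p₀)/p₁} = 0.98899 / 0.017929 ≈ 55.1623 → capped at 1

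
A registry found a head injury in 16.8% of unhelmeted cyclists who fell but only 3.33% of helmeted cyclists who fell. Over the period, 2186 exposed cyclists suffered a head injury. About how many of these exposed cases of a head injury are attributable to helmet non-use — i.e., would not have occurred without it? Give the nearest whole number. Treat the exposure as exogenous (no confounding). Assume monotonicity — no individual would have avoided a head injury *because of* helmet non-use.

about 1753 cases

p₁ = 0.168, p₀ = 0.0333.
PN = (p₁ − p₀)/p₁ = (0.168 − 0.0333) / 0.168 ≈ 0.80179.
Attributable cases ≈ PN × (exposed cases) = 0.80179 × 2186 ≈ 1752.70.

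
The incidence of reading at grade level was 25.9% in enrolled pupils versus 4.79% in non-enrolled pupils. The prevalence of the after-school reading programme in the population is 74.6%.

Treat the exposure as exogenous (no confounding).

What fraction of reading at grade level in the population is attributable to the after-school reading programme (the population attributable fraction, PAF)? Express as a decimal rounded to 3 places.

p₁ = 0.259, p₀ = 0.0479.
Overall risk P(Y=1) = π·p₁ + (1−π)·p₀ = 0.746×0.259 + 0.254×0.0479 = 0.20538.
Under exogeneity, PAF = [P(Y=1) − p₀] / P(Y=1).
PAF = (0.20538 − 0.0479) / 0.20538 ≈ 0.7668

PAF ≈ 0.767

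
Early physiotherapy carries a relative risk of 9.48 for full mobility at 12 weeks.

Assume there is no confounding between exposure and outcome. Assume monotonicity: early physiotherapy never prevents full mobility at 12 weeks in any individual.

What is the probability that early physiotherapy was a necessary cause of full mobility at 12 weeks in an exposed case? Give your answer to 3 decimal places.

PN ≈ 0.895

Under exogeneity and monotonicity, PN = (RR − 1) / RR = 1 − 1/RR.
PN = (9.48 − 1) / 9.48 = 8.48 / 9.48 ≈ 0.8945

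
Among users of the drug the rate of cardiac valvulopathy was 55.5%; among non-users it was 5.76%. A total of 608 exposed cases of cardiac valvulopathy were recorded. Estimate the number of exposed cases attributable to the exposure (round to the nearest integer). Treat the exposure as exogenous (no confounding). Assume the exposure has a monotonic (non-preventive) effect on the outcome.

about 545 cases

p₁ = 0.555, p₀ = 0.0576.
PN = (p₁ − p₀)/p₁ = (0.555 − 0.0576) / 0.555 ≈ 0.89622.
Attributable cases ≈ PN × (exposed cases) = 0.89622 × 608 ≈ 544.90.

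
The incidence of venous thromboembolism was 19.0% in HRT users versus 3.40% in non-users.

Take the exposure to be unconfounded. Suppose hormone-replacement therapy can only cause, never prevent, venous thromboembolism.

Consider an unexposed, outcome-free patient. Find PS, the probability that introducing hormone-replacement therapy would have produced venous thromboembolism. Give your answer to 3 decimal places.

PS ≈ 0.161

p₁ = 0.19, p₀ = 0.034.
Under exogeneity and monotonicity, PS = (p₁ − p₀) / (1 − p₀).
PS = (0.19 − 0.034) / (1 − 0.034) = 0.156 / 0.966 ≈ 0.1615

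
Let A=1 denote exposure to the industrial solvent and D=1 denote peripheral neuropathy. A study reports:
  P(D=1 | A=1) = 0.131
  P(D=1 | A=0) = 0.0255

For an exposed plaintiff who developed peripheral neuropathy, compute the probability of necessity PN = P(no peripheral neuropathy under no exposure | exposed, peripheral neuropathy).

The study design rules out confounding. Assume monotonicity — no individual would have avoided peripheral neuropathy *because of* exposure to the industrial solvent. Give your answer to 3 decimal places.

Let p₁ = 0.131, p₀ = 0.0255.
Under exogeneity and monotonicity, PN = (p₁ − p₀) / p₁.
PN = (0.131 − 0.0255) / 0.131 = 0.1055 / 0.131 ≈ 0.8053

PN ≈ 0.805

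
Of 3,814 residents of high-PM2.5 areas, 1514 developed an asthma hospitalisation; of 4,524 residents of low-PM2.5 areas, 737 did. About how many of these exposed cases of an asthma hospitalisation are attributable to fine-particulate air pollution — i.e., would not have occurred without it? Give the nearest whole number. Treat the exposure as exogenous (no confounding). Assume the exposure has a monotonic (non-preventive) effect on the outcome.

p₁ = P(outcome | exposed) = 1514/3814 = 0.39696
p₀ = P(outcome | unexposed) = 737/4524 = 0.16291
PN = (p₁ − p₀)/p₁ = (0.39696 − 0.16291) / 0.39696 ≈ 0.58961.
Attributable cases ≈ PN × (exposed cases) = 0.58961 × 1514 ≈ 892.67.

about 893 cases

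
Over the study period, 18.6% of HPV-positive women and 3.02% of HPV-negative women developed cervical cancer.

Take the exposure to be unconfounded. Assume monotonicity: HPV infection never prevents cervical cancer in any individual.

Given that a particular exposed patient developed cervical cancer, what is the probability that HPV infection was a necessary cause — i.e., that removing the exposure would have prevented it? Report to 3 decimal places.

p₁ = 0.186, p₀ = 0.0302.
Under exogeneity and monotonicity, PN = (p₁ − p₀) / p₁.
PN = (0.186 − 0.0302) / 0.186 = 0.1558 / 0.186 ≈ 0.8376

PN ≈ 0.838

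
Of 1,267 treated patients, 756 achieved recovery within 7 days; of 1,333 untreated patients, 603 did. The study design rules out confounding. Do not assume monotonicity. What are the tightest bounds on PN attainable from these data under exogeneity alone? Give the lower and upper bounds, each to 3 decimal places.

0.242 ≤ PN ≤ 0.918

p₁ = P(outcome | exposed) = 756/1267 = 0.59669
p₀ = P(outcome | unexposed) = 603/1333 = 0.45236
Under exogeneity alone the bounds on PN are max{0,(p₁−p₀)/p₁} ≤ PN ≤ min{1,(1−p₀)/p₁}.
  lower = (p₁ − p₀)/p₁ = 0.14432 / 0.59669 ≈ 0.2419
  upper = min{1, (1 − p₀)/p₁} = 0.54764 / 0.59669 ≈ 0.9178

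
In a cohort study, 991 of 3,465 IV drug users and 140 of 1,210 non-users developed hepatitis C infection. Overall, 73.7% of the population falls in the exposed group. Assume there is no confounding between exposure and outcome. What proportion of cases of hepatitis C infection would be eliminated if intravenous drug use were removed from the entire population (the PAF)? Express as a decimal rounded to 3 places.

PAF ≈ 0.520

p₁ = P(outcome | exposed) = 991/3465 = 0.286
p₀ = P(outcome | unexposed) = 140/1210 = 0.1157
Overall risk P(Y=1) = π·p₁ + (1−π)·p₀ = 0.737×0.286 + 0.263×0.1157 = 0.24121.
Under exogeneity, PAF = [P(Y=1) − p₀] / P(Y=1).
PAF = (0.24121 − 0.1157) / 0.24121 ≈ 0.5203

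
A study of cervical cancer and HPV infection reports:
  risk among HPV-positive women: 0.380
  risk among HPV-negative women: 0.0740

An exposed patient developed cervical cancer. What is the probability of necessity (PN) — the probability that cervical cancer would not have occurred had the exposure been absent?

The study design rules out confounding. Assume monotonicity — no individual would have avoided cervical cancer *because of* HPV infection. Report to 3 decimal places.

PN ≈ 0.805

Let p₁ = 0.38, p₀ = 0.074.
Under exogeneity and monotonicity, PN = (p₁ − p₀) / p₁.
PN = (0.38 − 0.074) / 0.38 = 0.306 / 0.38 ≈ 0.8053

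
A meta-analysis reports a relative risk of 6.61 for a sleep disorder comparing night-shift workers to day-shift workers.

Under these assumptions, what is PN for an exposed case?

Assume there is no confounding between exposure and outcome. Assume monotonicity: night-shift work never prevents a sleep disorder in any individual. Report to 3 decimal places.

Under exogeneity and monotonicity, PN = (RR − 1) / RR = 1 − 1/RR.
PN = (6.61 − 1) / 6.61 = 5.61 / 6.61 ≈ 0.8487

PN ≈ 0.849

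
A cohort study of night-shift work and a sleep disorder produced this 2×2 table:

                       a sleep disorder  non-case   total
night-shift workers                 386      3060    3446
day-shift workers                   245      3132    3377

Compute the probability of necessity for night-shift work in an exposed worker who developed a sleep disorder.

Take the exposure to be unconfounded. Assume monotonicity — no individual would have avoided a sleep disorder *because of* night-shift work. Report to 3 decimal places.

p₁ = P(outcome | exposed) = 386/3446 = 0.11201
p₀ = P(outcome | unexposed) = 245/3377 = 0.07255
Under exogeneity and monotonicity, PN = (p₁ − p₀) / p₁.
PN = (0.11201 − 0.07255) / 0.11201 = 0.039464 / 0.11201 ≈ 0.3523

PN ≈ 0.352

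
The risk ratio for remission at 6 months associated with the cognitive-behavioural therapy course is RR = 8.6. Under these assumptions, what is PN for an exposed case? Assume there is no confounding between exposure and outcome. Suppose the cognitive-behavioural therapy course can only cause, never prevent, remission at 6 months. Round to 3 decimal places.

Under exogeneity and monotonicity, PN = (RR − 1) / RR = 1 − 1/RR.
PN = (8.6 − 1) / 8.6 = 7.6 / 8.6 ≈ 0.8837

PN ≈ 0.884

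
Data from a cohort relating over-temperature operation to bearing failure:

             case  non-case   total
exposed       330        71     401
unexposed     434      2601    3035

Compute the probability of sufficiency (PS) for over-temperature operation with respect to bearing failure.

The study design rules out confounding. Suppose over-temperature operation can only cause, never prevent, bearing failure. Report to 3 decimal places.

PS ≈ 0.793

p₁ = P(outcome | exposed) = 330/401 = 0.82294
p₀ = P(outcome | unexposed) = 434/3035 = 0.143
Under exogeneity and monotonicity, PS = (p₁ − p₀) / (1 − p₀).
PS = (0.82294 − 0.143) / (1 − 0.143) = 0.67994 / 0.857 ≈ 0.7934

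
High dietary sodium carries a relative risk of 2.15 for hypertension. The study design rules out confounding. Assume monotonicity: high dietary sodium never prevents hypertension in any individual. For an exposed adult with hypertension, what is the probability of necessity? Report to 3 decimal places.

Under exogeneity and monotonicity, PN = (RR − 1) / RR = 1 − 1/RR.
PN = (2.15 − 1) / 2.15 = 1.15 / 2.15 ≈ 0.5349

PN ≈ 0.535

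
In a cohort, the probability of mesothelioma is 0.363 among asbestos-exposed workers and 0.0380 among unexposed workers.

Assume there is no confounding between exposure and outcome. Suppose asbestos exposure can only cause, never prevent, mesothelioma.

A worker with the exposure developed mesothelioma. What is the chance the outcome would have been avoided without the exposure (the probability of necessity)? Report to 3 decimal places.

PN ≈ 0.895

Let p₁ = 0.363, p₀ = 0.038.
Under exogeneity and monotonicity, PN = (p₁ − p₀) / p₁.
PN = (0.363 − 0.038) / 0.363 = 0.325 / 0.363 ≈ 0.8953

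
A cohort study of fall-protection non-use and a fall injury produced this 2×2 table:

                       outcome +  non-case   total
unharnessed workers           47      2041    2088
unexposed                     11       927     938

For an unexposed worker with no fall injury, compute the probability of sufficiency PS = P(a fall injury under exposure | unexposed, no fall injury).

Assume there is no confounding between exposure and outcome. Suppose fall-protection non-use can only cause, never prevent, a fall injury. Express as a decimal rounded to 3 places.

p₁ = P(outcome | exposed) = 47/2088 = 0.02251
p₀ = P(outcome | unexposed) = 11/938 = 0.011727
Under exogeneity and monotonicity, PS = (p₁ − p₀)/(1 − p₀).
PS = (0.02251 − 0.011727) / 0.98827 ≈ 0.0109

PS ≈ 0.011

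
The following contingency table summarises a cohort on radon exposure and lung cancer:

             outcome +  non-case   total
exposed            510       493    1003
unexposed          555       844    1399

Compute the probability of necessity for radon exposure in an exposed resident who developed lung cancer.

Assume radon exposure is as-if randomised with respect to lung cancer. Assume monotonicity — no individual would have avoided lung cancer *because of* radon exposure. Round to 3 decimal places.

PN ≈ 0.220

p₁ = P(outcome | exposed) = 510/1003 = 0.50847
p₀ = P(outcome | unexposed) = 555/1399 = 0.39671
Under exogeneity and monotonicity, PN = (p₁ − p₀)/p₁.
PN = (0.50847 − 0.39671) / 0.50847 ≈ 0.2198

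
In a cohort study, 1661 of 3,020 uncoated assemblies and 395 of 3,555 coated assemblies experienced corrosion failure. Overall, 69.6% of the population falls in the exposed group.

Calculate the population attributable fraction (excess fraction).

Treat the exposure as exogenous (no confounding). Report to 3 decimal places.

p₁ = P(outcome | exposed) = 1661/3020 = 0.55
p₀ = P(outcome | unexposed) = 395/3555 = 0.11111
Overall risk P(Y=1) = π·p₁ + (1−π)·p₀ = 0.696×0.55 + 0.304×0.11111 = 0.41658.
Under exogeneity, PAF = [P(Y=1) − p₀] / P(Y=1).
PAF = (0.41658 − 0.11111) / 0.41658 ≈ 0.7333

PAF ≈ 0.733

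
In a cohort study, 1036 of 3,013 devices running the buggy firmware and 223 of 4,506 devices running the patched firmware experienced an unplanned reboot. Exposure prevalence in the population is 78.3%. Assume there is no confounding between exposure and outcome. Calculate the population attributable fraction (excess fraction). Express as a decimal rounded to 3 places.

PAF ≈ 0.823

p₁ = P(outcome | exposed) = 1036/3013 = 0.34384
p₀ = P(outcome | unexposed) = 223/4506 = 0.04949
Overall risk P(Y=1) = π·p₁ + (1−π)·p₀ = 0.783×0.34384 + 0.217×0.04949 = 0.27997.
Under exogeneity, PAF = [P(Y=1) − p₀] / P(Y=1).
PAF = (0.27997 − 0.04949) / 0.27997 ≈ 0.8232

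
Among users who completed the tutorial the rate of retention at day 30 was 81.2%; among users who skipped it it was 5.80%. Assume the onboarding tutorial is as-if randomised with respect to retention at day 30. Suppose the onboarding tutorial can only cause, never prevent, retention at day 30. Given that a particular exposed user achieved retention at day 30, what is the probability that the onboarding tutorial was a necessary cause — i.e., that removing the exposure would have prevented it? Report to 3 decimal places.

p₁ = 0.812, p₀ = 0.058.
Under exogeneity and monotonicity, PN = (p₁ − p₀) / p₁.
PN = (0.812 − 0.058) / 0.812 = 0.754 / 0.812 ≈ 0.9286

PN ≈ 0.929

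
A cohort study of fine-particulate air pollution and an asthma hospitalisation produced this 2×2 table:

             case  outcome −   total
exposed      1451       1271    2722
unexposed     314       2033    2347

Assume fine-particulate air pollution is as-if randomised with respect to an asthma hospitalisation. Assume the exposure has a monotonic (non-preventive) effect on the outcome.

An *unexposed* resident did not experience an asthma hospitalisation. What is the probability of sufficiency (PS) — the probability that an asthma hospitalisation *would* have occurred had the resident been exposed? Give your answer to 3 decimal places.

PS ≈ 0.461

p₁ = P(outcome | exposed) = 1451/2722 = 0.53306
p₀ = P(outcome | unexposed) = 314/2347 = 0.13379
Under exogeneity and monotonicity, PS = (p₁ − p₀)/(1 − p₀).
PS = (0.53306 − 0.13379) / 0.86621 ≈ 0.4609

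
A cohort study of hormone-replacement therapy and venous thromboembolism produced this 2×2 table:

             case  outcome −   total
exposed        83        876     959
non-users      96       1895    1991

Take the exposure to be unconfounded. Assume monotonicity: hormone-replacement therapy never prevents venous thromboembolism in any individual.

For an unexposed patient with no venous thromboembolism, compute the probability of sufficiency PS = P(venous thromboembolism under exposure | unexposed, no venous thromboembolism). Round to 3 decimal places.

p₁ = P(outcome | exposed) = 83/959 = 0.086548
p₀ = P(outcome | unexposed) = 96/1991 = 0.048217
Under exogeneity and monotonicity, PS = (p₁ − p₀) / (1 − p₀).
PS = (0.086548 − 0.048217) / (1 − 0.048217) = 0.038332 / 0.95178 ≈ 0.0403

PS ≈ 0.040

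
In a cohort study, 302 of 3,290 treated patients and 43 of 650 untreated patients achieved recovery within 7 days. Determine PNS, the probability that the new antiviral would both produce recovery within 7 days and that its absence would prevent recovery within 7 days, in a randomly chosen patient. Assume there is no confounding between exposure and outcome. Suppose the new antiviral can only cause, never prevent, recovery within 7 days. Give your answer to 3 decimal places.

PNS ≈ 0.026

p₁ = P(outcome | exposed) = 302/3290 = 0.091793
p₀ = P(outcome | unexposed) = 43/650 = 0.066154
Under exogeneity and monotonicity, PNS = p₁ − p₀.
PNS = 0.091793 − 0.066154 = 0.025639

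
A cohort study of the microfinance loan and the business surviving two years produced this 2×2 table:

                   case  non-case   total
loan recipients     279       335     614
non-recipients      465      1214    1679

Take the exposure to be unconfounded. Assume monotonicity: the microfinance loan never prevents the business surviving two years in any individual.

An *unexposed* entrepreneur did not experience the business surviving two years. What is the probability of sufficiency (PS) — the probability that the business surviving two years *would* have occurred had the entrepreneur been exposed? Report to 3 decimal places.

PS ≈ 0.245

p₁ = P(outcome | exposed) = 279/614 = 0.4544
p₀ = P(outcome | unexposed) = 465/1679 = 0.27695
Under exogeneity and monotonicity, PS = (p₁ − p₀)/(1 − p₀).
PS = (0.4544 − 0.27695) / 0.72305 ≈ 0.2454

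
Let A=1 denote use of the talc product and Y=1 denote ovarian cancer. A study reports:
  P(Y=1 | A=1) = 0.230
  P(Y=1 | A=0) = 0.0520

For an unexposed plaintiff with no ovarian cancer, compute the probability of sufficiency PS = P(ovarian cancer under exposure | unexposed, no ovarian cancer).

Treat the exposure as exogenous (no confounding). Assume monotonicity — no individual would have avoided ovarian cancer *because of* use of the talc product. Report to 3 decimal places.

Let p₁ = 0.23, p₀ = 0.052.
Under exogeneity and monotonicity, PS = (p₁ − p₀) / (1 − p₀).
PS = (0.23 − 0.052) / (1 − 0.052) = 0.178 / 0.948 ≈ 0.1878

PS ≈ 0.188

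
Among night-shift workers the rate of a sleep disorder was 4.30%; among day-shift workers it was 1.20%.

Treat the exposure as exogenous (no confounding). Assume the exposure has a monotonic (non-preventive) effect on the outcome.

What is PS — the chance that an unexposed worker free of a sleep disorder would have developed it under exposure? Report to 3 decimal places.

PS ≈ 0.031

p₁ = 0.043, p₀ = 0.012.
Under exogeneity and monotonicity, PS = (p₁ − p₀) / (1 − p₀).
PS = (0.043 − 0.012) / (1 − 0.012) = 0.031 / 0.988 ≈ 0.0314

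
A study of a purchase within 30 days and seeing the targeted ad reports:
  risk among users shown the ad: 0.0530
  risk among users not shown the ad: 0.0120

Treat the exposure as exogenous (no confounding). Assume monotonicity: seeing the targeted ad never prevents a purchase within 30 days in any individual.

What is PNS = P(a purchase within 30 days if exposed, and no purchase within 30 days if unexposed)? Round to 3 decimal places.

PNS ≈ 0.041

Let p₁ = 0.053, p₀ = 0.012.
Under exogeneity and monotonicity, PNS = p₁ − p₀.
PNS = 0.053 − 0.012 = 0.041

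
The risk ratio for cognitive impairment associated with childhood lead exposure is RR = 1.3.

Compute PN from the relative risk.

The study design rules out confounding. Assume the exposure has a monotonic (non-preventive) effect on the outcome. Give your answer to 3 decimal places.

PN ≈ 0.231

Under exogeneity and monotonicity, PN = (RR − 1) / RR = 1 − 1/RR.
PN = (1.3 − 1) / 1.3 = 0.3 / 1.3 ≈ 0.2308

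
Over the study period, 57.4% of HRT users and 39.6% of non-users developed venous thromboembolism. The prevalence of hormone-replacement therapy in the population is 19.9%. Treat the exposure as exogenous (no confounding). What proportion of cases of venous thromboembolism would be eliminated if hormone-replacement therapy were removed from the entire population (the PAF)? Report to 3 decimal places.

p₁ = 0.574, p₀ = 0.396.
Overall risk P(Y=1) = π·p₁ + (1−π)·p₀ = 0.199×0.574 + 0.801×0.396 = 0.43142.
Under exogeneity, PAF = [P(Y=1) − p₀] / P(Y=1).
PAF = (0.43142 − 0.396) / 0.43142 ≈ 0.0821

PAF ≈ 0.082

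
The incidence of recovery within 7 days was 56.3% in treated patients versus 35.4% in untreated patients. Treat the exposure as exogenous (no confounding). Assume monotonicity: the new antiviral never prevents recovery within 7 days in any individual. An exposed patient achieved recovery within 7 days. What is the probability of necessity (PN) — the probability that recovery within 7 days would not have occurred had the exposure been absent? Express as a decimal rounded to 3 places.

p₁ = 0.563, p₀ = 0.354.
Under exogeneity and monotonicity, PN = (p₁ − p₀) / p₁.
PN = (0.563 − 0.354) / 0.563 = 0.209 / 0.563 ≈ 0.3712

PN ≈ 0.371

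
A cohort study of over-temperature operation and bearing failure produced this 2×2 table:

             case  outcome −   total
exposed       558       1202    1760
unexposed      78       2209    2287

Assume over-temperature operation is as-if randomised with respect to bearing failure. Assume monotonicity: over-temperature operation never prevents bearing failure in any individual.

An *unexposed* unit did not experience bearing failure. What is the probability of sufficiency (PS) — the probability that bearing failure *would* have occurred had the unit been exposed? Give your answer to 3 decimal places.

PS ≈ 0.293

p₁ = P(outcome | exposed) = 558/1760 = 0.31705
p₀ = P(outcome | unexposed) = 78/2287 = 0.034106
Under exogeneity and monotonicity, PS = (p₁ − p₀) / (1 − p₀).
PS = (0.31705 − 0.034106) / (1 − 0.034106) = 0.28294 / 0.96589 ≈ 0.2929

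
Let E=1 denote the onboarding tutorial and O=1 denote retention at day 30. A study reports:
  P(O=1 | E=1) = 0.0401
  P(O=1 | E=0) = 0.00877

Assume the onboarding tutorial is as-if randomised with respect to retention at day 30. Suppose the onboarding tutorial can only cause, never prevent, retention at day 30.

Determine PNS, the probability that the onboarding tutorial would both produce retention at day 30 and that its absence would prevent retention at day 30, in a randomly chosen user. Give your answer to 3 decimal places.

PNS ≈ 0.031

Let p₁ = 0.0401, p₀ = 0.00877.
Under exogeneity and monotonicity, PNS = p₁ − p₀.
PNS = 0.0401 − 0.00877 = 0.03133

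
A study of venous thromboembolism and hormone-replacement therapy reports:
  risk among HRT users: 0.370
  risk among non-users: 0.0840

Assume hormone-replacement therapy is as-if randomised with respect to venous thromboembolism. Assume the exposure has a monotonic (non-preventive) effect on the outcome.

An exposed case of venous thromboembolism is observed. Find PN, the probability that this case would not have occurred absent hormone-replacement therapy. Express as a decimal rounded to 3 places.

PN ≈ 0.773

Let p₁ = 0.37, p₀ = 0.084.
Under exogeneity and monotonicity, PN = (p₁ − p₀) / p₁.
PN = (0.37 − 0.084) / 0.37 = 0.286 / 0.37 ≈ 0.7730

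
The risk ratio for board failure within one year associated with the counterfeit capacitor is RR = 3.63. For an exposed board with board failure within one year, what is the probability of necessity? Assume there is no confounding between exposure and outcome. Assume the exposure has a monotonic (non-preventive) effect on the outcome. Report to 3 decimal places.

PN ≈ 0.725

Under exogeneity and monotonicity, PN = (RR − 1) / RR = 1 − 1/RR.
PN = (3.63 − 1) / 3.63 = 2.63 / 3.63 ≈ 0.7245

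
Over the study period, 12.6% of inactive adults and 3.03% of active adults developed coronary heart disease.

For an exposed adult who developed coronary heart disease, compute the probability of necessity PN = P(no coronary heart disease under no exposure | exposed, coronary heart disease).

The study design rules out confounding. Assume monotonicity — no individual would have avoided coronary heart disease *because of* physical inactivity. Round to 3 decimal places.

p₁ = 0.126, p₀ = 0.0303.
Under exogeneity and monotonicity, PN = (p₁ − p₀) / p₁.
PN = (0.126 − 0.0303) / 0.126 = 0.0957 / 0.126 ≈ 0.7595

PN ≈ 0.760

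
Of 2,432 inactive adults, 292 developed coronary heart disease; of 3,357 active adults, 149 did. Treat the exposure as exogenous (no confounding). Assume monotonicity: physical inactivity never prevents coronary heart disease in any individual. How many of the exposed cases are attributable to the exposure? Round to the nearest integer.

about 184 cases

p₁ = P(outcome | exposed) = 292/2432 = 0.12007
p₀ = P(outcome | unexposed) = 149/3357 = 0.044385
PN = (p₁ − p₀)/p₁ = (0.12007 − 0.044385) / 0.12007 ≈ 0.63033.
Attributable cases ≈ PN × (exposed cases) = 0.63033 × 292 ≈ 184.06.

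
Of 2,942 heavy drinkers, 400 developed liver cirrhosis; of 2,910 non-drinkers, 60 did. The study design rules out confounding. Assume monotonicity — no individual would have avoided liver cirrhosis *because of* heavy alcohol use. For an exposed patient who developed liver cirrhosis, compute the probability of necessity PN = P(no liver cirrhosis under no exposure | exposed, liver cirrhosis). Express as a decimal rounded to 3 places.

p₁ = P(outcome | exposed) = 400/2942 = 0.13596
p₀ = P(outcome | unexposed) = 60/2910 = 0.020619
Under exogeneity and monotonicity, PN = (p₁ − p₀) / p₁.
PN = (0.13596 − 0.020619) / 0.13596 = 0.11534 / 0.13596 ≈ 0.8484

PN ≈ 0.848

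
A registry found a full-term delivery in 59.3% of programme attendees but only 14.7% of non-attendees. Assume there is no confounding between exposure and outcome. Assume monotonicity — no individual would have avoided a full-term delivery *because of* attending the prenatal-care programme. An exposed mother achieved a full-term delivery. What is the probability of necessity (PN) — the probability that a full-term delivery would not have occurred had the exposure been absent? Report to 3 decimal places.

PN ≈ 0.752

p₁ = 0.593, p₀ = 0.147.
Under exogeneity and monotonicity, PN = (p₁ − p₀) / p₁.
PN = (0.593 − 0.147) / 0.593 = 0.446 / 0.593 ≈ 0.7521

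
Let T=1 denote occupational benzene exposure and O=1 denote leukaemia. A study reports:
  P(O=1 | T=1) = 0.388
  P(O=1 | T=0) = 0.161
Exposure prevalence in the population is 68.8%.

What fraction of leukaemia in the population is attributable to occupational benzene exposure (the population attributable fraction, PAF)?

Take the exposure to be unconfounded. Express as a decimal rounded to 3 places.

PAF ≈ 0.492

Let p₁ = 0.388, p₀ = 0.161.
Overall risk P(Y=1) = π·p₁ + (1−π)·p₀ = 0.688×0.388 + 0.312×0.161 = 0.31718.
Under exogeneity, PAF = [P(Y=1) − p₀] / P(Y=1).
PAF = (0.31718 − 0.161) / 0.31718 ≈ 0.4924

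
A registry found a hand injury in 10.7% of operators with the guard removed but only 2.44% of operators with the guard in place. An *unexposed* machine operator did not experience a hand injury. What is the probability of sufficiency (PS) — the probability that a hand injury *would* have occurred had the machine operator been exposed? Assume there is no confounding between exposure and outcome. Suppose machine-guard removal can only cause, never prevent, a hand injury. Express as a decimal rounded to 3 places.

p₁ = 0.107, p₀ = 0.0244.
Under exogeneity and monotonicity, PS = (p₁ − p₀) / (1 − p₀).
PS = (0.107 − 0.0244) / (1 − 0.0244) = 0.0826 / 0.9756 ≈ 0.0847

PS ≈ 0.085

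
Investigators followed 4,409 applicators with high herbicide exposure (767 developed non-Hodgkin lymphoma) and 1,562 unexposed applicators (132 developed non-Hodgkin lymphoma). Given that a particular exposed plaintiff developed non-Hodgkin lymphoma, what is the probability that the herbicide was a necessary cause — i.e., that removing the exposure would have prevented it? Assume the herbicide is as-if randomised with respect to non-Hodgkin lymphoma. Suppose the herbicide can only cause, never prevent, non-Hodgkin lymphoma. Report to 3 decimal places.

p₁ = P(outcome | exposed) = 767/4409 = 0.17396
p₀ = P(outcome | unexposed) = 132/1562 = 0.084507
Under exogeneity and monotonicity, PN = (p₁ − p₀) / p₁.
PN = (0.17396 − 0.084507) / 0.17396 = 0.089455 / 0.17396 ≈ 0.5142

PN ≈ 0.514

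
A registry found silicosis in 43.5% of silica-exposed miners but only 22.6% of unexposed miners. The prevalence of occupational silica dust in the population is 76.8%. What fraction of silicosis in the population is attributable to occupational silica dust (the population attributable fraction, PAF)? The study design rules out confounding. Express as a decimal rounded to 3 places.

p₁ = 0.435, p₀ = 0.226.
Overall risk P(Y=1) = π·p₁ + (1−π)·p₀ = 0.768×0.435 + 0.232×0.226 = 0.38651.
Under exogeneity, PAF = [P(Y=1) − p₀] / P(Y=1).
PAF = (0.38651 − 0.226) / 0.38651 ≈ 0.4153

PAF ≈ 0.415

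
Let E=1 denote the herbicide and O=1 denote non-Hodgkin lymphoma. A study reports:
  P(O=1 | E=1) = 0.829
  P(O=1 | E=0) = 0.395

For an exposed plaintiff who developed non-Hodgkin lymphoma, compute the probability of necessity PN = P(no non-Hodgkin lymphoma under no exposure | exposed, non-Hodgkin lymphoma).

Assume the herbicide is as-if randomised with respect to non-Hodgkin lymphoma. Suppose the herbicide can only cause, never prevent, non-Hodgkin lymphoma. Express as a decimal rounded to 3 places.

Let p₁ = 0.829, p₀ = 0.395.
Under exogeneity and monotonicity, PN = (p₁ − p₀) / p₁.
PN = (0.829 − 0.395) / 0.829 = 0.434 / 0.829 ≈ 0.5235

PN ≈ 0.524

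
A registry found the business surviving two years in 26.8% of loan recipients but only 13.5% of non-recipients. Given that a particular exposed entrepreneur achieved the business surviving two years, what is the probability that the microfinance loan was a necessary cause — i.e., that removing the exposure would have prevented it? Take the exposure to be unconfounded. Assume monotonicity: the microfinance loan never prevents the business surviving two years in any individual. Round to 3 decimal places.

PN ≈ 0.496

p₁ = 0.268, p₀ = 0.135.
Under exogeneity and monotonicity, PN = (p₁ − p₀) / p₁.
PN = (0.268 − 0.135) / 0.268 = 0.133 / 0.268 ≈ 0.4963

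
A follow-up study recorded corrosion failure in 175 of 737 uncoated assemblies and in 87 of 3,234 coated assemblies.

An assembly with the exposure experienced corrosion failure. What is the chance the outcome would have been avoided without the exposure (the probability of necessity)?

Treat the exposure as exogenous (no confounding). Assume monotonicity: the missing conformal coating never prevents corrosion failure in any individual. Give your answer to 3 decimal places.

p₁ = P(outcome | exposed) = 175/737 = 0.23745
p₀ = P(outcome | unexposed) = 87/3234 = 0.026902
Under exogeneity and monotonicity, PN = (p₁ − p₀) / p₁.
PN = (0.23745 − 0.026902) / 0.23745 = 0.21055 / 0.23745 ≈ 0.8867

PN ≈ 0.887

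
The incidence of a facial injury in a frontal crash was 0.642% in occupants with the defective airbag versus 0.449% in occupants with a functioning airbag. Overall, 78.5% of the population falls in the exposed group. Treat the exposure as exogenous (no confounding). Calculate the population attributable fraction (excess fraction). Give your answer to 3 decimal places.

PAF ≈ 0.252

p₁ = 0.00642, p₀ = 0.00449.
Overall risk P(Y=1) = π·p₁ + (1−π)·p₀ = 0.785×0.00642 + 0.215×0.00449 = 0.0060051.
Under exogeneity, PAF = [P(Y=1) − p₀] / P(Y=1).
PAF = (0.0060051 − 0.00449) / 0.0060051 ≈ 0.2523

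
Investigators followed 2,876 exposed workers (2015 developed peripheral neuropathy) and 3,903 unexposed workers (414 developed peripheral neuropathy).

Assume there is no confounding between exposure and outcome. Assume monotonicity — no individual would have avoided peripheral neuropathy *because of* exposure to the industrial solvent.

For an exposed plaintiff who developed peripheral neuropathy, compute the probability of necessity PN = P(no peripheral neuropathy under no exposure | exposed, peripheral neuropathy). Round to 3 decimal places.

p₁ = P(outcome | exposed) = 2015/2876 = 0.70063
p₀ = P(outcome | unexposed) = 414/3903 = 0.10607
Under exogeneity and monotonicity, PN = (p₁ − p₀) / p₁.
PN = (0.70063 − 0.10607) / 0.70063 = 0.59455 / 0.70063 ≈ 0.8486

PN ≈ 0.849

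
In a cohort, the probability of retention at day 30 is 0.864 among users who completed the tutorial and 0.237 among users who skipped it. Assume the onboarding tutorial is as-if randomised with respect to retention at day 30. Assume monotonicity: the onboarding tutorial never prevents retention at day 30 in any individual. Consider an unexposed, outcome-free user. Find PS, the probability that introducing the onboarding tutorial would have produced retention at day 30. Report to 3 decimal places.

Let p₁ = 0.864, p₀ = 0.237.
Under exogeneity and monotonicity, PS = (p₁ − p₀) / (1 − p₀).
PS = (0.864 − 0.237) / (1 − 0.237) = 0.627 / 0.763 ≈ 0.8218

PS ≈ 0.822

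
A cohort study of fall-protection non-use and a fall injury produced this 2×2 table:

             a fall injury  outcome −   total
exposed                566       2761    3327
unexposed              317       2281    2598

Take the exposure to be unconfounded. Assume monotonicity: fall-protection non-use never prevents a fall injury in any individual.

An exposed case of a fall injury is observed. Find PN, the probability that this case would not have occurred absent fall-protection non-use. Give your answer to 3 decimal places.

p₁ = P(outcome | exposed) = 566/3327 = 0.17012
p₀ = P(outcome | unexposed) = 317/2598 = 0.12202
Under exogeneity and monotonicity, PN = (p₁ − p₀) / p₁.
PN = (0.17012 − 0.12202) / 0.17012 = 0.048106 / 0.17012 ≈ 0.2828

PN ≈ 0.283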